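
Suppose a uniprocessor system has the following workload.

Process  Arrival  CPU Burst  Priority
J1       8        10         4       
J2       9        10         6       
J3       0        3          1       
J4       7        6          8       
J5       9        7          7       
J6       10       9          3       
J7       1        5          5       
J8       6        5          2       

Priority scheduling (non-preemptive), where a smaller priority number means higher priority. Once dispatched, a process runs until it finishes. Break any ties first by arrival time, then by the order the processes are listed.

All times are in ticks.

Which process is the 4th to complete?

Gantt: | J3 0-3 | J7 3-8 | J8 8-13 | J6 13-22 | J1 22-32 | J2 32-42 | J5 42-49 | J4 49-55 |
Completion: J1=32  J2=42  J3=3  J4=55  J5=49  J6=22  J7=8  J8=13
Turnaround (C−A): J1=24  J2=33  J3=3  J4=48  J5=40  J6=12  J7=7  J8=7
Finish order: J3 → J7 → J8 → J6 → J1 → J2 → J5 → J4

J6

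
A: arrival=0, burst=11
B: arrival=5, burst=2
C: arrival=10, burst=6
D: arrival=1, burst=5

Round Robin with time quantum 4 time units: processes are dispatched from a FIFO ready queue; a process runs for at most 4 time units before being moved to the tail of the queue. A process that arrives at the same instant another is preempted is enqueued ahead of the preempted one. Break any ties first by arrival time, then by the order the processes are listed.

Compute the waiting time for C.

Schedule: | A 0-4 | D 4-8 | A 8-12 | B 12-14 | D 14-15 | C 15-19 | A 19-22 | C 22-24 |
Completion: A=22  B=14  C=24  D=15
Waiting(C) = turnaround − burst = 14 − 6 = 8

8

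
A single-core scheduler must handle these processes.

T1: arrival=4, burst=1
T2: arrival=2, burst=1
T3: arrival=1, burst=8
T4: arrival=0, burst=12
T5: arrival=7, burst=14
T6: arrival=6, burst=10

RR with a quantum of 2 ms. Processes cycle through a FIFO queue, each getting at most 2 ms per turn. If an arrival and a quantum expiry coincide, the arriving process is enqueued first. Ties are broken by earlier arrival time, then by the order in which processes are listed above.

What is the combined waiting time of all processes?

97

Schedule: | T4 0-2 | T3 2-4 | T2 4-5 | T4 5-7 | T1 7-8 | T3 8-10 | T6 10-12 | T5 12-14 | T4 14-16 | T3 16-18 | T6 18-20 | T5 20-22 | T4 22-24 | T3 24-26 | T6 26-28 | T5 28-30 | T4 30-32 | T6 32-34 | T5 34-36 | T4 36-38 | T6 38-40 | T5 40-46 |
Completion: T1=8  T2=5  T3=26  T4=38  T5=46  T6=40
Waiting = turnaround − burst: T1=3, T2=2, T3=17, T4=26, T5=25, T6=24
Total waiting = 3 + 2 + 17 + 26 + 25 + 24 = 97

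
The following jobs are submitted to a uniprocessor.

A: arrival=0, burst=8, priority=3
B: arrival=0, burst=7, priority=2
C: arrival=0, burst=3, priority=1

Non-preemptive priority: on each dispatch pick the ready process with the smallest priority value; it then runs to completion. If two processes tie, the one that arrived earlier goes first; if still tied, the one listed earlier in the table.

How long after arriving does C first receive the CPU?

Timeline: | C 0-3 | B 3-10 | A 10-18 |
Completion: A=18  B=10  C=3
Response(C) = first start − arrival = 0 − 0 = 0

0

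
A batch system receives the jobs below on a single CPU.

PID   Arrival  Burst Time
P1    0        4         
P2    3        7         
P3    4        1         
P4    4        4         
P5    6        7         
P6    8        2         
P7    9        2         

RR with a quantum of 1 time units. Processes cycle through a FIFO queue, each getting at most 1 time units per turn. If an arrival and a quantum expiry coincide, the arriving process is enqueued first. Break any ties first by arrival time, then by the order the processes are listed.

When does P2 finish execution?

Timeline: | P1 0-3 | P2 3-4 | P1 4-5 | P3 5-6 | P4 6-7 | P2 7-8 | P5 8-9 | P4 9-10 | P6 10-11 | P2 11-12 | P7 12-13 | P5 13-14 | P4 14-15 | P6 15-16 | P2 16-17 | P7 17-18 | P5 18-19 | P4 19-20 | P2 20-21 | P5 21-22 | P2 22-23 | P5 23-24 | P2 24-25 | P5 25-27 |
Completion: P1=5  P2=25  P3=6  P4=20  P5=27  P6=16  P7=18
Turnaround (C−A): P1=5  P2=22  P3=2  P4=16  P5=21  P6=8  P7=9

25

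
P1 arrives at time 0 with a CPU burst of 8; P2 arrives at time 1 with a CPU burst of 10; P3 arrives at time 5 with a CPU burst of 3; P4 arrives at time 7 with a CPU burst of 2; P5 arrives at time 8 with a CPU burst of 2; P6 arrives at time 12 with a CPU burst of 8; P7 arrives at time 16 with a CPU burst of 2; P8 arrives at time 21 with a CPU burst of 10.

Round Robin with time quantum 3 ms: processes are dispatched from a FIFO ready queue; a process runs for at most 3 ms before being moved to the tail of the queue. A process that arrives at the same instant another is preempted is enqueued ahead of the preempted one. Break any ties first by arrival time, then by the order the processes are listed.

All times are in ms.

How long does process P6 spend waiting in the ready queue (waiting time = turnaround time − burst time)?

21

Schedule: | P1 0-3 | P2 3-6 | P1 6-9 | P3 9-12 | P2 12-15 | P4 15-17 | P5 17-19 | P1 19-21 | P6 21-24 | P2 24-27 | P7 27-29 | P8 29-32 | P6 32-35 | P2 35-36 | P8 36-39 | P6 39-41 | P8 41-45 |
Completion: P1=21  P2=36  P3=12  P4=17  P5=19  P6=41  P7=29  P8=45
Waiting(P6) = turnaround − burst = 29 − 8 = 21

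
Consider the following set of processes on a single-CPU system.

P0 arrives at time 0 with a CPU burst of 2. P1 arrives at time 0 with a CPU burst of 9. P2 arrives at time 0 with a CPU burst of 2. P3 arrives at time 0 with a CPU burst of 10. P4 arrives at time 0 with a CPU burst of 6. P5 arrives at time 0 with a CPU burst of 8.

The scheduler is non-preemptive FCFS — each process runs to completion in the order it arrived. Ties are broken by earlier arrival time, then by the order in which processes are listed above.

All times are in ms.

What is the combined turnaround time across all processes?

Gantt: | P0 0-2 | P1 2-11 | P2 11-13 | P3 13-23 | P4 23-29 | P5 29-37 |
Completion: P0=2  P1=11  P2=13  P3=23  P4=29  P5=37
Turnaround (C−A): P0=2  P1=11  P2=13  P3=23  P4=29  P5=37
Turnaround = completion − arrival: P0=2, P1=11, P2=13, P3=23, P4=29, P5=37
Total turnaround = 2 + 11 + 13 + 23 + 29 + 37 = 115

115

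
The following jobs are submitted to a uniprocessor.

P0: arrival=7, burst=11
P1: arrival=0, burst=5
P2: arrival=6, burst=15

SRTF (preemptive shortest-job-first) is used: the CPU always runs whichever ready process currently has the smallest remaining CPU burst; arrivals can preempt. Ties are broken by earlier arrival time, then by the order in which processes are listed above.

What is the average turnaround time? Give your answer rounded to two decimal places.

Timeline: | P1 0-5 | idle 5-6 | P2 6-7 | P0 7-18 | P2 18-32 |
Completion: P0=18  P1=5  P2=32
Turnaround (C−A): P0=11  P1=5  P2=26
Turnaround times: P0=11, P1=5, P2=26
Average turnaround = (11+5+26) / 3 = 42/3 = 14.00

14.00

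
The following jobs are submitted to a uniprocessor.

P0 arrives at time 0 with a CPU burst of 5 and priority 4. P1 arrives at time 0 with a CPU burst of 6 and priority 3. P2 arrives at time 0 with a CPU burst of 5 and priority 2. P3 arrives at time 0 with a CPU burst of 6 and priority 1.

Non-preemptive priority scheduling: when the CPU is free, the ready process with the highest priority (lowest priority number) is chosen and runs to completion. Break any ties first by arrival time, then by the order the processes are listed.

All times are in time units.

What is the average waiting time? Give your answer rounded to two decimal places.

Gantt: | P3 0-6 | P2 6-11 | P1 11-17 | P0 17-22 |
Completion: P0=22  P1=17  P2=11  P3=6
Waiting times: P0=17, P1=11, P2=6, P3=0
Average waiting = (17+11+6+0) / 4 = 34/4 = 8.50

8.50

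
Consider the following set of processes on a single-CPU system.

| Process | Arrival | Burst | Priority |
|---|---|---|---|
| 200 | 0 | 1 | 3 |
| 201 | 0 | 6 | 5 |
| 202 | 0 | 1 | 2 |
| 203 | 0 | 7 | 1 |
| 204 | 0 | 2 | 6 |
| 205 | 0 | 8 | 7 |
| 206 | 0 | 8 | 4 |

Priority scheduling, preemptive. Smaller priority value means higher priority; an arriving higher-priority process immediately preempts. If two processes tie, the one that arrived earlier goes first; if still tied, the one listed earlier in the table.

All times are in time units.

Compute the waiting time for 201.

Gantt: | 203 0-7 | 202 7-8 | 200 8-9 | 206 9-17 | 201 17-23 | 204 23-25 | 205 25-33 |
Completion: 200=9  201=23  202=8  203=7  204=25  205=33  206=17
Waiting(201) = turnaround − burst = 23 − 6 = 17

17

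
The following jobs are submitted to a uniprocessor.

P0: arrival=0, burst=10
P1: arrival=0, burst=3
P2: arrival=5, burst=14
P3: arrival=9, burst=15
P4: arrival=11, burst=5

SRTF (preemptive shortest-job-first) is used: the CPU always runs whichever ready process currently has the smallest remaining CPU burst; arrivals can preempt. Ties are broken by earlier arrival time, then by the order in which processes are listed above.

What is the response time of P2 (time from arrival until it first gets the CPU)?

Schedule: | P1 0-3 | P0 3-13 | P4 13-18 | P2 18-32 | P3 32-47 |
Completion: P0=13  P1=3  P2=32  P3=47  P4=18
Response(P2) = first start − arrival = 18 − 5 = 13

13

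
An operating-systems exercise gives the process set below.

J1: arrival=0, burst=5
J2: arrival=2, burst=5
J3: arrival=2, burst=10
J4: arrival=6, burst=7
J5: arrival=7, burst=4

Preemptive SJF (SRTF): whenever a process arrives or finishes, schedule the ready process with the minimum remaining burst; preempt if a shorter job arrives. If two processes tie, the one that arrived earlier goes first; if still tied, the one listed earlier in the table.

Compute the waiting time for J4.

8

Timeline: | J1 0-5 | J2 5-10 | J5 10-14 | J4 14-21 | J3 21-31 |
Completion: J1=5  J2=10  J3=31  J4=21  J5=14
Turnaround (C−A): J1=5  J2=8  J3=29  J4=15  J5=7
Waiting(J4) = turnaround − burst = 15 − 7 = 8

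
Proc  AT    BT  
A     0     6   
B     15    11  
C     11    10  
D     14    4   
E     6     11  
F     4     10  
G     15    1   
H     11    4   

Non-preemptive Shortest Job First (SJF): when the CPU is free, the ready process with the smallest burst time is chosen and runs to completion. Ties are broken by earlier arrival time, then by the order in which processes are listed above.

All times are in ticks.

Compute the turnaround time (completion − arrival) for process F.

Schedule: | A 0-6 | F 6-16 | G 16-17 | H 17-21 | D 21-25 | C 25-35 | E 35-46 | B 46-57 |
Completion: A=6  B=57  C=35  D=25  E=46  F=16  G=17  H=21
Turnaround (C−A): A=6  B=42  C=24  D=11  E=40  F=12  G=2  H=10
Turnaround(F) = completion − arrival = 16 − 4 = 12

12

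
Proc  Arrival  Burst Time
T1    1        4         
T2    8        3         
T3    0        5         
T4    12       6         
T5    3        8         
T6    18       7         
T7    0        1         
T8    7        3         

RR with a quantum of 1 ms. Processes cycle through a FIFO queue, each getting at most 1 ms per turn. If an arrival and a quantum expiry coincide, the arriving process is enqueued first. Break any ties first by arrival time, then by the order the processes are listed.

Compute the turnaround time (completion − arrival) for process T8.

Schedule: | T3 0-1 | T7 1-2 | T1 2-3 | T3 3-4 | T5 4-5 | T1 5-6 | T3 6-7 | T5 7-8 | T1 8-9 | T8 9-10 | T3 10-11 | T2 11-12 | T5 12-13 | T1 13-14 | T8 14-15 | T3 15-16 | T4 16-17 | T2 17-18 | T5 18-19 | T8 19-20 | T4 20-21 | T6 21-22 | T2 22-23 | T5 23-24 | T4 24-25 | T6 25-26 | T5 26-27 | T4 27-28 | T6 28-29 | T5 29-30 | T4 30-31 | T6 31-32 | T5 32-33 | T4 33-34 | T6 34-37 |
Completion: T1=14  T2=23  T3=16  T4=34  T5=33  T6=37  T7=2  T8=20
Turnaround(T8) = completion − arrival = 20 − 7 = 13

13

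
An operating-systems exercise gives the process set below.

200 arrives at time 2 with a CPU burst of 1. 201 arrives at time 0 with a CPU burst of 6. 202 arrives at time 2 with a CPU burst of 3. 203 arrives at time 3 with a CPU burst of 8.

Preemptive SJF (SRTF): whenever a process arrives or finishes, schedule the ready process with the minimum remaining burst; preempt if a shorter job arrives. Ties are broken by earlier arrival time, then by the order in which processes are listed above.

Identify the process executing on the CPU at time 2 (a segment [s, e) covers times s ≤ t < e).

Timeline: | 201 0-2 | 200 2-3 | 202 3-6 | 201 6-10 | 203 10-18 |
Completion: 200=3  201=10  202=6  203=18
Turnaround (C−A): 200=1  201=10  202=4  203=15

200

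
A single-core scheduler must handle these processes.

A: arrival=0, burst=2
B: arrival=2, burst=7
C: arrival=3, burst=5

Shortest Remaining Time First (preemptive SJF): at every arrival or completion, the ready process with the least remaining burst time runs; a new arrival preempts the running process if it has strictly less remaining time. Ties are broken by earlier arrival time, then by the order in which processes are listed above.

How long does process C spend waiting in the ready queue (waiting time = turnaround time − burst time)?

0

Schedule: | A 0-2 | B 2-3 | C 3-8 | B 8-14 |
Completion: A=2  B=14  C=8
Turnaround (C−A): A=2  B=12  C=5
Waiting(C) = turnaround − burst = 5 − 5 = 0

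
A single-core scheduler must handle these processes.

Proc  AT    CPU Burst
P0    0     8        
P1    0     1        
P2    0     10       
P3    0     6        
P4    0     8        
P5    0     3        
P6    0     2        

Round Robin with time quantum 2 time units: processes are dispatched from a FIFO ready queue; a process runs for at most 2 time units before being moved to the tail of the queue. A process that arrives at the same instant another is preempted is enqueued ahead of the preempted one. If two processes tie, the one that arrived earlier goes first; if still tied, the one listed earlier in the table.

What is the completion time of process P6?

Schedule: | P0 0-2 | P1 2-3 | P2 3-5 | P3 5-7 | P4 7-9 | P5 9-11 | P6 11-13 | P0 13-15 | P2 15-17 | P3 17-19 | P4 19-21 | P5 21-22 | P0 22-24 | P2 24-26 | P3 26-28 | P4 28-30 | P0 30-32 | P2 32-34 | P4 34-36 | P2 36-38 |
Completion: P0=32  P1=3  P2=38  P3=28  P4=36  P5=22  P6=13

13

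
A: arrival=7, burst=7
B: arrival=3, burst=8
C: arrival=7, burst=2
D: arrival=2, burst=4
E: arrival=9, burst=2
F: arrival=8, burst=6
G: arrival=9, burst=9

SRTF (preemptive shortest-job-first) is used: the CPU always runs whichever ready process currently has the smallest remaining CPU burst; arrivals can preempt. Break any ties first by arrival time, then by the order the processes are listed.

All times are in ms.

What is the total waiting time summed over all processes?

55

Schedule: | idle 0-2 | D 2-6 | B 6-7 | C 7-9 | E 9-11 | F 11-17 | B 17-24 | A 24-31 | G 31-40 |
Completion: A=31  B=24  C=9  D=6  E=11  F=17  G=40
Waiting = turnaround − burst: A=17, B=13, C=0, D=0, E=0, F=3, G=22
Total waiting = 17 + 13 + 0 + 0 + 0 + 3 + 22 = 55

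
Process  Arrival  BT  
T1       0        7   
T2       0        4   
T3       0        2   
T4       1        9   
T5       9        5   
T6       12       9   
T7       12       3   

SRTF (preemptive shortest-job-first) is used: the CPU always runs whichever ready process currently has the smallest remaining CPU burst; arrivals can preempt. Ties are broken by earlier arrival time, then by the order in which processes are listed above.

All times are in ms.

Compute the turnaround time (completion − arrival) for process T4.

29

Schedule: | T3 0-2 | T2 2-6 | T1 6-13 | T7 13-16 | T5 16-21 | T4 21-30 | T6 30-39 |
Completion: T1=13  T2=6  T3=2  T4=30  T5=21  T6=39  T7=16
Turnaround (C−A): T1=13  T2=6  T3=2  T4=29  T5=12  T6=27  T7=4
Turnaround(T4) = completion − arrival = 30 − 1 = 29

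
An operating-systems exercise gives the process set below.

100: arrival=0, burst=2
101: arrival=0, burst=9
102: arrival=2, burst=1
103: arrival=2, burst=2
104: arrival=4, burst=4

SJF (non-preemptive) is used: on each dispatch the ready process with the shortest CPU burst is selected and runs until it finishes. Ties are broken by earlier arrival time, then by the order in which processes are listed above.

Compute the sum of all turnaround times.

29

Gantt: | 100 0-2 | 102 2-3 | 103 3-5 | 104 5-9 | 101 9-18 |
Completion: 100=2  101=18  102=3  103=5  104=9
Turnaround (C−A): 100=2  101=18  102=1  103=3  104=5
Turnaround = completion − arrival: 100=2, 101=18, 102=1, 103=3, 104=5
Total turnaround = 2 + 18 + 1 + 3 + 5 = 29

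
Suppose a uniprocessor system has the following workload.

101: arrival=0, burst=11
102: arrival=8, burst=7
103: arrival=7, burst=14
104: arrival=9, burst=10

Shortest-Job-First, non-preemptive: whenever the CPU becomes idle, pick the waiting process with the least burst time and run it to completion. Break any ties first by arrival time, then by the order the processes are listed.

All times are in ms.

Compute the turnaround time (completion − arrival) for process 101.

11

Schedule: | 101 0-11 | 102 11-18 | 104 18-28 | 103 28-42 |
Completion: 101=11  102=18  103=42  104=28
Turnaround(101) = completion − arrival = 11 − 0 = 11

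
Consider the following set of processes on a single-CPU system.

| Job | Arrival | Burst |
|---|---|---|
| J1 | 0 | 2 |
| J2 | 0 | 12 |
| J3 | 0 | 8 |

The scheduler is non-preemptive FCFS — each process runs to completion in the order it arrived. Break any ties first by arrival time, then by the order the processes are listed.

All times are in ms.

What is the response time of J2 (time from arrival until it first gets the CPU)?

Gantt: | J1 0-2 | J2 2-14 | J3 14-22 |
Completion: J1=2  J2=14  J3=22
Response(J2) = first start − arrival = 2 − 0 = 2

2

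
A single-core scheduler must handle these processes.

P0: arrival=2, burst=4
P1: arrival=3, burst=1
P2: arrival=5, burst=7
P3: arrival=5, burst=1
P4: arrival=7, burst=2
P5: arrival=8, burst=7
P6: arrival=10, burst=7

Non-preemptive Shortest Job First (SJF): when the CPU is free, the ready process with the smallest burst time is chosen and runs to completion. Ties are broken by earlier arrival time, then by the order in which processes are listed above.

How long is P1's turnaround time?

4

Gantt: | idle 0-2 | P0 2-6 | P1 6-7 | P3 7-8 | P4 8-10 | P2 10-17 | P5 17-24 | P6 24-31 |
Completion: P0=6  P1=7  P2=17  P3=8  P4=10  P5=24  P6=31
Turnaround (C−A): P0=4  P1=4  P2=12  P3=3  P4=3  P5=16  P6=21
Turnaround(P1) = completion − arrival = 7 − 3 = 4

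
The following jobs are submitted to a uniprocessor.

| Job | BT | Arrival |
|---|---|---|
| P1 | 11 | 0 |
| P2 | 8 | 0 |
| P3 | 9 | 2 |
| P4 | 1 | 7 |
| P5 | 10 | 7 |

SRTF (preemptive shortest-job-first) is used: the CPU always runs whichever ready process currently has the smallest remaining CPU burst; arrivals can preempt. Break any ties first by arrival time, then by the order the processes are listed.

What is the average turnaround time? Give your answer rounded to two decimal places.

17.20

Gantt: | P2 0-8 | P4 8-9 | P3 9-18 | P5 18-28 | P1 28-39 |
Completion: P1=39  P2=8  P3=18  P4=9  P5=28
Turnaround times: P1=39, P2=8, P3=16, P4=2, P5=21
Average turnaround = (39+8+16+2+21) / 5 = 86/5 = 17.20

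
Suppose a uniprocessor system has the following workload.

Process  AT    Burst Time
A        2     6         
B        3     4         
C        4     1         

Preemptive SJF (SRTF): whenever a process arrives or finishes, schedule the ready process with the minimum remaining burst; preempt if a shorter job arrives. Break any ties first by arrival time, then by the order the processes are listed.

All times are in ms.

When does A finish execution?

13

Gantt: | idle 0-2 | A 2-3 | B 3-4 | C 4-5 | B 5-8 | A 8-13 |
Completion: A=13  B=8  C=5
Turnaround (C−A): A=11  B=5  C=1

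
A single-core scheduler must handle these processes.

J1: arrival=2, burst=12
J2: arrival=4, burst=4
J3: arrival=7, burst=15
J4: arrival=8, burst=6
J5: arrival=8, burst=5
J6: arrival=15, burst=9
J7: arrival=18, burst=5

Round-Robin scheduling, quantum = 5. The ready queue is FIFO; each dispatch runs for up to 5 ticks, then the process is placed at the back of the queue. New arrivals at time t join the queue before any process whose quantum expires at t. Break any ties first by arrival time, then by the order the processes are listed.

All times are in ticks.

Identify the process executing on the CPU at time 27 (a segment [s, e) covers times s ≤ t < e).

Timeline: | idle 0-2 | J1 2-7 | J2 7-11 | J3 11-16 | J1 16-21 | J4 21-26 | J5 26-31 | J6 31-36 | J3 36-41 | J7 41-46 | J1 46-48 | J4 48-49 | J6 49-53 | J3 53-58 |
Completion: J1=48  J2=11  J3=58  J4=49  J5=31  J6=53  J7=46

J5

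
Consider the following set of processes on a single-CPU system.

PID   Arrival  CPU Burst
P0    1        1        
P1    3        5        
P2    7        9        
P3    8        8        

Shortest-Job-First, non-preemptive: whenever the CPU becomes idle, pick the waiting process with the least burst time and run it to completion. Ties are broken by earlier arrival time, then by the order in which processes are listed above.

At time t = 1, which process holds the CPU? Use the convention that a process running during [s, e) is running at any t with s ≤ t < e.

Gantt: | idle 0-1 | P0 1-2 | idle 2-3 | P1 3-8 | P3 8-16 | P2 16-25 |
Completion: P0=2  P1=8  P2=25  P3=16

P0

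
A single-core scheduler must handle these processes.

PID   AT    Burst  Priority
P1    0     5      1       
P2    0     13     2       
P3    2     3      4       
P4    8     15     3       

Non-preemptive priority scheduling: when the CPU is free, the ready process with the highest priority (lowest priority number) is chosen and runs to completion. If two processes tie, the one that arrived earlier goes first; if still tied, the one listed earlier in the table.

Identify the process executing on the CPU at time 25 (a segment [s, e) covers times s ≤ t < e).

P4

Timeline: | P1 0-5 | P2 5-18 | P4 18-33 | P3 33-36 |
Completion: P1=5  P2=18  P3=36  P4=33
Turnaround (C−A): P1=5  P2=18  P3=34  P4=25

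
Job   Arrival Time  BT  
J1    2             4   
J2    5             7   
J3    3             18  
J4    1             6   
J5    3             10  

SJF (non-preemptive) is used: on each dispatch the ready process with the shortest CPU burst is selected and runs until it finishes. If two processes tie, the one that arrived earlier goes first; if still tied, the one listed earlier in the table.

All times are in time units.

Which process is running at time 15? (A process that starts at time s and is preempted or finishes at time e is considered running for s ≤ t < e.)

J2

Timeline: | idle 0-1 | J4 1-7 | J1 7-11 | J2 11-18 | J5 18-28 | J3 28-46 |
Completion: J1=11  J2=18  J3=46  J4=7  J5=28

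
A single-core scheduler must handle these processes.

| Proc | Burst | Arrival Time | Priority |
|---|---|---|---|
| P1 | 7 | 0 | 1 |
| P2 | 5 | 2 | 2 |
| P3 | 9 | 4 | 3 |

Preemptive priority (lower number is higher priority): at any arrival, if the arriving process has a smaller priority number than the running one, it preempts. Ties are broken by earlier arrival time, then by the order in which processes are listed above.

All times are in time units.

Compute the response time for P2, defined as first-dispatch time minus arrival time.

Timeline: | P1 0-7 | P2 7-12 | P3 12-21 |
Completion: P1=7  P2=12  P3=21
Turnaround (C−A): P1=7  P2=10  P3=17
Response(P2) = first start − arrival = 7 − 2 = 5

5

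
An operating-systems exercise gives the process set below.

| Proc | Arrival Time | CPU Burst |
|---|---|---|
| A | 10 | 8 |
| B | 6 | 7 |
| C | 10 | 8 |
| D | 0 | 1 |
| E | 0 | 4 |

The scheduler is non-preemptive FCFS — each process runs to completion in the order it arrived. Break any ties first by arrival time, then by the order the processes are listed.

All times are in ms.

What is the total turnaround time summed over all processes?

Gantt: | D 0-1 | E 1-5 | idle 5-6 | B 6-13 | A 13-21 | C 21-29 |
Completion: A=21  B=13  C=29  D=1  E=5
Turnaround = completion − arrival: A=11, B=7, C=19, D=1, E=5
Total turnaround = 11 + 7 + 19 + 1 + 5 = 43

43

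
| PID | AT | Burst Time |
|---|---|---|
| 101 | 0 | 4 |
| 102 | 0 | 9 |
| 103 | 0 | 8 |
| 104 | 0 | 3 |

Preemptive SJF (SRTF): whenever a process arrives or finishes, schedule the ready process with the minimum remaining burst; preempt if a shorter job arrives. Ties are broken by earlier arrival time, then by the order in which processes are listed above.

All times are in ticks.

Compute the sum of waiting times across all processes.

Gantt: | 104 0-3 | 101 3-7 | 103 7-15 | 102 15-24 |
Completion: 101=7  102=24  103=15  104=3
Waiting = turnaround − burst: 101=3, 102=15, 103=7, 104=0
Total waiting = 3 + 15 + 7 + 0 = 25

25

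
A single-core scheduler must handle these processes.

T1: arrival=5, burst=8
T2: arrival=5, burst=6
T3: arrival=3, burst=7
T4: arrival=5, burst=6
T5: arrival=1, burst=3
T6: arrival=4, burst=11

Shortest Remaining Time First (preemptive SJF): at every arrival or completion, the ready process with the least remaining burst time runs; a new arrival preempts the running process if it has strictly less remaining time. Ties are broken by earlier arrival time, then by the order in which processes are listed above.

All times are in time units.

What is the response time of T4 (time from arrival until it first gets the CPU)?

Schedule: | idle 0-1 | T5 1-4 | T3 4-11 | T2 11-17 | T4 17-23 | T1 23-31 | T6 31-42 |
Completion: T1=31  T2=17  T3=11  T4=23  T5=4  T6=42
Turnaround (C−A): T1=26  T2=12  T3=8  T4=18  T5=3  T6=38
Response(T4) = first start − arrival = 17 − 5 = 12

12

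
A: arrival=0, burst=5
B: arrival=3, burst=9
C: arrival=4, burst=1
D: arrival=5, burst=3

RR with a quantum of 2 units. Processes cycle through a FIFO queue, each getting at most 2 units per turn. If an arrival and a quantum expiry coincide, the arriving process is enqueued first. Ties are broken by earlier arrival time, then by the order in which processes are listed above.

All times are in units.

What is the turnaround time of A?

8

Schedule: | A 0-4 | B 4-6 | C 6-7 | A 7-8 | D 8-10 | B 10-12 | D 12-13 | B 13-18 |
Completion: A=8  B=18  C=7  D=13
Turnaround (C−A): A=8  B=15  C=3  D=8
Turnaround(A) = completion − arrival = 8 − 0 = 8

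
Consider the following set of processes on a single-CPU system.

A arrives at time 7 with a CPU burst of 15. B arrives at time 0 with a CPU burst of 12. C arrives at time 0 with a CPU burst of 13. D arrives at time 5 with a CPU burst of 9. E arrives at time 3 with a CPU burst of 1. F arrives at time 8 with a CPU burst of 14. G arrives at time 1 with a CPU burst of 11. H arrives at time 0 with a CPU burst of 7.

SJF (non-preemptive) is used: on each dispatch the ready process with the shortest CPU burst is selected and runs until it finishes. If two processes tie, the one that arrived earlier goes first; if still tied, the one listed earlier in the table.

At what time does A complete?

82

Gantt: | H 0-7 | E 7-8 | D 8-17 | G 17-28 | B 28-40 | C 40-53 | F 53-67 | A 67-82 |
Completion: A=82  B=40  C=53  D=17  E=8  F=67  G=28  H=7
Turnaround (C−A): A=75  B=40  C=53  D=12  E=5  F=59  G=27  H=7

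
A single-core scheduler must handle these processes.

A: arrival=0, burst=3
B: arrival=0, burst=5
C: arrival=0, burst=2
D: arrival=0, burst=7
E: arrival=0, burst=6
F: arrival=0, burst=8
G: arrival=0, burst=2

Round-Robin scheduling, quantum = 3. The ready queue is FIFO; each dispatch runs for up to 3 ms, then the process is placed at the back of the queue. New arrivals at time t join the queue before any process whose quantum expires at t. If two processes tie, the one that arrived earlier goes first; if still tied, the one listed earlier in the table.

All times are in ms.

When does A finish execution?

Schedule: | A 0-3 | B 3-6 | C 6-8 | D 8-11 | E 11-14 | F 14-17 | G 17-19 | B 19-21 | D 21-24 | E 24-27 | F 27-30 | D 30-31 | F 31-33 |
Completion: A=3  B=21  C=8  D=31  E=27  F=33  G=19
Turnaround (C−A): A=3  B=21  C=8  D=31  E=27  F=33  G=19

3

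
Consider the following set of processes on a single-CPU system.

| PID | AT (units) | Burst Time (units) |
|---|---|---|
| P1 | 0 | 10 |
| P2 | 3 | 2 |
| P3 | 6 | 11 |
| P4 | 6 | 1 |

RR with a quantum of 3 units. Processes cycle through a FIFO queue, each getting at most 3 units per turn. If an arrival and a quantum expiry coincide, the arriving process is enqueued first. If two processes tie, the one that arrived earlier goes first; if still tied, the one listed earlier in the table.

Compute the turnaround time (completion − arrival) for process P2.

Gantt: | P1 0-3 | P2 3-5 | P1 5-8 | P3 8-11 | P4 11-12 | P1 12-15 | P3 15-18 | P1 18-19 | P3 19-24 |
Completion: P1=19  P2=5  P3=24  P4=12
Turnaround (C−A): P1=19  P2=2  P3=18  P4=6
Turnaround(P2) = completion − arrival = 5 − 3 = 2

2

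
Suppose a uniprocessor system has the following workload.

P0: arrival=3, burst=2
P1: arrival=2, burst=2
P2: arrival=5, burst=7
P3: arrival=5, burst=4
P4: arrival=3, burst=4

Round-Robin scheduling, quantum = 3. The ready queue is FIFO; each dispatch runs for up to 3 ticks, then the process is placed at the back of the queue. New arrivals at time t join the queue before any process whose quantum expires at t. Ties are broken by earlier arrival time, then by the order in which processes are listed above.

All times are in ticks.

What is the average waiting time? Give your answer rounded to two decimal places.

Schedule: | idle 0-2 | P1 2-4 | P0 4-6 | P4 6-9 | P2 9-12 | P3 12-15 | P4 15-16 | P2 16-19 | P3 19-20 | P2 20-21 |
Completion: P0=6  P1=4  P2=21  P3=20  P4=16
Waiting times: P0=1, P1=0, P2=9, P3=11, P4=9
Average waiting = (1+0+9+11+9) / 5 = 30/5 = 6.00

6.00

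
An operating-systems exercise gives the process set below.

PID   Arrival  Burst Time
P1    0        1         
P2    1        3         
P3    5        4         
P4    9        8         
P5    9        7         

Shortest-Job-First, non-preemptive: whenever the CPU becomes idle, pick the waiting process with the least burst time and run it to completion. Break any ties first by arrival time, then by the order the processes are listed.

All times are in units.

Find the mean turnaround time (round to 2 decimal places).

Gantt: | P1 0-1 | P2 1-4 | idle 4-5 | P3 5-9 | P5 9-16 | P4 16-24 |
Completion: P1=1  P2=4  P3=9  P4=24  P5=16
Turnaround times: P1=1, P2=3, P3=4, P4=15, P5=7
Average turnaround = (1+3+4+15+7) / 5 = 30/5 = 6.00

6.00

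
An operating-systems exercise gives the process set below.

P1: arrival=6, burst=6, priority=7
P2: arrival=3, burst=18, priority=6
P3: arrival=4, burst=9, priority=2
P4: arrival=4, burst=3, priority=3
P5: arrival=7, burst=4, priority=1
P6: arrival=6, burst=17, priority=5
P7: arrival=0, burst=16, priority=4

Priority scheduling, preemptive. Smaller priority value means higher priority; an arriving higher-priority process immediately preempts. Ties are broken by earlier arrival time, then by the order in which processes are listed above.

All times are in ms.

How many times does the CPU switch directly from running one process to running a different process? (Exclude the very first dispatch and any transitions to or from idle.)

8

Schedule: | P7 0-4 | P3 4-7 | P5 7-11 | P3 11-17 | P4 17-20 | P7 20-32 | P6 32-49 | P2 49-67 | P1 67-73 |
Completion: P1=73  P2=67  P3=17  P4=20  P5=11  P6=49  P7=32
Turnaround (C−A): P1=67  P2=64  P3=13  P4=16  P5=4  P6=43  P7=32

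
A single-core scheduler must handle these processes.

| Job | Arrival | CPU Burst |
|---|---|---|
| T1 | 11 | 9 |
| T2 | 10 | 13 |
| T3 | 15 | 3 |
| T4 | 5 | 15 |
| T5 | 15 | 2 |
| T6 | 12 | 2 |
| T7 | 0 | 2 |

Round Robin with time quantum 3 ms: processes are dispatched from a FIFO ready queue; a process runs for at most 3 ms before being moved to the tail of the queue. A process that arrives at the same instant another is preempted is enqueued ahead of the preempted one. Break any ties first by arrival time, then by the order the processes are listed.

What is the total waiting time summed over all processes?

104

Gantt: | T7 0-2 | idle 2-5 | T4 5-11 | T2 11-14 | T1 14-17 | T4 17-20 | T6 20-22 | T2 22-25 | T3 25-28 | T5 28-30 | T1 30-33 | T4 33-36 | T2 36-39 | T1 39-42 | T4 42-45 | T2 45-49 |
Completion: T1=42  T2=49  T3=28  T4=45  T5=30  T6=22  T7=2
Turnaround (C−A): T1=31  T2=39  T3=13  T4=40  T5=15  T6=10  T7=2
Waiting = turnaround − burst: T1=22, T2=26, T3=10, T4=25, T5=13, T6=8, T7=0
Total waiting = 22 + 26 + 10 + 25 + 13 + 8 + 0 = 104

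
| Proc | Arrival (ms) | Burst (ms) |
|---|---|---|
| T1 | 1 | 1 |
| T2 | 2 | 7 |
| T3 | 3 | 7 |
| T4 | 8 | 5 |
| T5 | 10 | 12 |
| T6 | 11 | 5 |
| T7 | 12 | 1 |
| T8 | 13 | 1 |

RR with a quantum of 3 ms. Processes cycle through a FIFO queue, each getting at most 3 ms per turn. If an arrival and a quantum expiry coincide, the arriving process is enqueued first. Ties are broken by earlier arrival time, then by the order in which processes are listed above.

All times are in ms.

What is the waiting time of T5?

18

Gantt: | idle 0-1 | T1 1-2 | T2 2-5 | T3 5-8 | T2 8-11 | T4 11-14 | T3 14-17 | T5 17-20 | T6 20-23 | T2 23-24 | T7 24-25 | T8 25-26 | T4 26-28 | T3 28-29 | T5 29-32 | T6 32-34 | T5 34-40 |
Completion: T1=2  T2=24  T3=29  T4=28  T5=40  T6=34  T7=25  T8=26
Turnaround (C−A): T1=1  T2=22  T3=26  T4=20  T5=30  T6=23  T7=13  T8=13
Waiting(T5) = turnaround − burst = 30 − 12 = 18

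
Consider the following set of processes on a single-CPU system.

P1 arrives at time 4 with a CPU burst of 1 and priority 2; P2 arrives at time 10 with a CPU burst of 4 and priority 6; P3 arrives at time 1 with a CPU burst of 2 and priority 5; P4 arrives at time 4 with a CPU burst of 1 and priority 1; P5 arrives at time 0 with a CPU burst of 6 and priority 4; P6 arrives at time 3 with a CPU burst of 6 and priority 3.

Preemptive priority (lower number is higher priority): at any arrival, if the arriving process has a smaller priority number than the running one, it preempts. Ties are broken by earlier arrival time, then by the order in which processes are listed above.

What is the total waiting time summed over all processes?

Timeline: | P5 0-3 | P6 3-4 | P4 4-5 | P1 5-6 | P6 6-11 | P5 11-14 | P3 14-16 | P2 16-20 |
Completion: P1=6  P2=20  P3=16  P4=5  P5=14  P6=11
Turnaround (C−A): P1=2  P2=10  P3=15  P4=1  P5=14  P6=8
Waiting = turnaround − burst: P1=1, P2=6, P3=13, P4=0, P5=8, P6=2
Total waiting = 1 + 6 + 13 + 0 + 8 + 2 = 30

30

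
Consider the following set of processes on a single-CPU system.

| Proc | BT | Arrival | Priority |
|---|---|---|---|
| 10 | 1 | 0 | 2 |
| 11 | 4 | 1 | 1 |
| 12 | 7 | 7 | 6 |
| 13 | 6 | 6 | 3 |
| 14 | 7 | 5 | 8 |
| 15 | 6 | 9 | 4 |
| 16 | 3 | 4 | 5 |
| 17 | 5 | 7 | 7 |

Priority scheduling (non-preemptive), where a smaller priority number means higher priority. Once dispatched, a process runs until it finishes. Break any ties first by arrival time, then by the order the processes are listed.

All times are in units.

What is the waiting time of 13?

2

Schedule: | 10 0-1 | 11 1-5 | 16 5-8 | 13 8-14 | 15 14-20 | 12 20-27 | 17 27-32 | 14 32-39 |
Completion: 10=1  11=5  12=27  13=14  14=39  15=20  16=8  17=32
Waiting(13) = turnaround − burst = 8 − 6 = 2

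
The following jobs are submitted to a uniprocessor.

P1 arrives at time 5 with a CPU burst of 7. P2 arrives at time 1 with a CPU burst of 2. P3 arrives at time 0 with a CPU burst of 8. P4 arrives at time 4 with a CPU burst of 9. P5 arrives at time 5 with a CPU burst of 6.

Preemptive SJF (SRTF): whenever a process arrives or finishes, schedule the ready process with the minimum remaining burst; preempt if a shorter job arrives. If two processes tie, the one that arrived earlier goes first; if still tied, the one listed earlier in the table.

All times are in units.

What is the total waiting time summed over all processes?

Schedule: | P3 0-1 | P2 1-3 | P3 3-10 | P5 10-16 | P1 16-23 | P4 23-32 |
Completion: P1=23  P2=3  P3=10  P4=32  P5=16
Waiting = turnaround − burst: P1=11, P2=0, P3=2, P4=19, P5=5
Total waiting = 11 + 0 + 2 + 19 + 5 = 37

37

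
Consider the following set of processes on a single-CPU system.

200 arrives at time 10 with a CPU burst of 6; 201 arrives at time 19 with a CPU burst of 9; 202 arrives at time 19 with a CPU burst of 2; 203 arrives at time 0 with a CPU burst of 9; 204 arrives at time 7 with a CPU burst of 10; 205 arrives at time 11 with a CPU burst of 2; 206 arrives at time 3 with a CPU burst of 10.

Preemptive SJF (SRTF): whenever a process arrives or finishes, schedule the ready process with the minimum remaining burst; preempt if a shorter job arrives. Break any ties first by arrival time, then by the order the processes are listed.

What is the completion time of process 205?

Timeline: | 203 0-9 | 206 9-10 | 200 10-11 | 205 11-13 | 200 13-18 | 206 18-19 | 202 19-21 | 206 21-29 | 201 29-38 | 204 38-48 |
Completion: 200=18  201=38  202=21  203=9  204=48  205=13  206=29

13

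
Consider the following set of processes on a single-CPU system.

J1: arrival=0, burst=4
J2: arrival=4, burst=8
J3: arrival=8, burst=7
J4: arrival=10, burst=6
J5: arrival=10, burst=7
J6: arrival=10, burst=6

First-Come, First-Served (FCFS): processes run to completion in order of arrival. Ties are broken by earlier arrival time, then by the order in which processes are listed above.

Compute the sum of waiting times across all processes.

Gantt: | J1 0-4 | J2 4-12 | J3 12-19 | J4 19-25 | J5 25-32 | J6 32-38 |
Completion: J1=4  J2=12  J3=19  J4=25  J5=32  J6=38
Turnaround (C−A): J1=4  J2=8  J3=11  J4=15  J5=22  J6=28
Waiting = turnaround − burst: J1=0, J2=0, J3=4, J4=9, J5=15, J6=22
Total waiting = 0 + 0 + 4 + 9 + 15 + 22 = 50

50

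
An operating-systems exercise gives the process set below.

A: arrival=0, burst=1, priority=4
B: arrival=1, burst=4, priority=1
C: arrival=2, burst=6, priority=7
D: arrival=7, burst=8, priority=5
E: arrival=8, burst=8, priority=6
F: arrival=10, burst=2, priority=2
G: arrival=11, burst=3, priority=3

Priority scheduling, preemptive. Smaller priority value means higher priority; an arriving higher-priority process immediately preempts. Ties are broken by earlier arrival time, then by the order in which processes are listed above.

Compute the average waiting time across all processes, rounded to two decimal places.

6.00

Gantt: | A 0-1 | B 1-5 | C 5-7 | D 7-10 | F 10-12 | G 12-15 | D 15-20 | E 20-28 | C 28-32 |
Completion: A=1  B=5  C=32  D=20  E=28  F=12  G=15
Waiting times: A=0, B=0, C=24, D=5, E=12, F=0, G=1
Average waiting = (0+0+24+5+12+0+1) / 7 = 42/7 = 6.00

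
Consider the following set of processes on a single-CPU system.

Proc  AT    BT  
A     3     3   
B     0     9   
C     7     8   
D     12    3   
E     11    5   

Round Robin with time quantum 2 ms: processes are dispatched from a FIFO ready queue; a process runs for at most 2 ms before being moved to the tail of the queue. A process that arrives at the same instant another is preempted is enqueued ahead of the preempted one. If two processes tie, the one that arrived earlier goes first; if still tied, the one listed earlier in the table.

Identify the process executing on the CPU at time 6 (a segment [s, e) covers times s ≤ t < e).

B

Gantt: | B 0-4 | A 4-6 | B 6-8 | A 8-9 | C 9-11 | B 11-13 | E 13-15 | C 15-17 | D 17-19 | B 19-20 | E 20-22 | C 22-24 | D 24-25 | E 25-26 | C 26-28 |
Completion: A=9  B=20  C=28  D=25  E=26
Turnaround (C−A): A=6  B=20  C=21  D=13  E=15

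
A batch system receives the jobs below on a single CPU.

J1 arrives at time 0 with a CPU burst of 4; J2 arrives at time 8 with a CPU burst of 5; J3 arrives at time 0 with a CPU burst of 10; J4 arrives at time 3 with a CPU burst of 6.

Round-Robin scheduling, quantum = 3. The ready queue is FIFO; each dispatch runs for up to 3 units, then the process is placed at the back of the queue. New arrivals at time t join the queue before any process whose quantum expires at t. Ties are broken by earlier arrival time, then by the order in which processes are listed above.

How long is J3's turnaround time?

Gantt: | J1 0-3 | J3 3-6 | J4 6-9 | J1 9-10 | J3 10-13 | J2 13-16 | J4 16-19 | J3 19-22 | J2 22-24 | J3 24-25 |
Completion: J1=10  J2=24  J3=25  J4=19
Turnaround(J3) = completion − arrival = 25 − 0 = 25

25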